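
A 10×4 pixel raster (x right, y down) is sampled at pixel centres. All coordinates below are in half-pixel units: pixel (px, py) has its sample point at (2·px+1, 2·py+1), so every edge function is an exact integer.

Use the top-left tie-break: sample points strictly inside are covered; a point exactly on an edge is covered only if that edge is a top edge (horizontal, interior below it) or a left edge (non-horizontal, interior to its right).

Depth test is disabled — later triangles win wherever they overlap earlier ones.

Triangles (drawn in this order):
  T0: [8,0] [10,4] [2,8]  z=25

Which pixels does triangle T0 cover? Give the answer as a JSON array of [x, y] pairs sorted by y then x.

T0:
  2·area = 40
  edge (8, 0)→(10, 4): d=(2,4) right/bottom  bias=-1
  edge (10, 4)→(2, 8): d=(-8,4) right/bottom  bias=-1
  edge (2, 8)→(8, 0): d=(6,-8) top-left  bias=+0
    (3,1)@(7, 3): e=[10,20,10] → X
    (4,1)@(9, 3): e=[2,12,26] → X
    (5,1)@(11, 3): e=[-6,4,42] → .
    (2,2)@(5, 5): e=[22,12,6] → X
    (4,2)@(9, 5): e=[6,-4,38] → .
    (1,3)@(3, 7): e=[34,4,2] → X
    (2,3)@(5, 7): e=[26,-4,18] → .
    (3,3)@(7, 7): e=[18,-12,34] → .
  covered (5 px):
    . . . . . . . . . .
    . . . X X . . . . .
    . . X X . . . . . .
    . X . . . . . . . .

Final: [[3,1],[4,1],[2,2],[3,2],[1,3]]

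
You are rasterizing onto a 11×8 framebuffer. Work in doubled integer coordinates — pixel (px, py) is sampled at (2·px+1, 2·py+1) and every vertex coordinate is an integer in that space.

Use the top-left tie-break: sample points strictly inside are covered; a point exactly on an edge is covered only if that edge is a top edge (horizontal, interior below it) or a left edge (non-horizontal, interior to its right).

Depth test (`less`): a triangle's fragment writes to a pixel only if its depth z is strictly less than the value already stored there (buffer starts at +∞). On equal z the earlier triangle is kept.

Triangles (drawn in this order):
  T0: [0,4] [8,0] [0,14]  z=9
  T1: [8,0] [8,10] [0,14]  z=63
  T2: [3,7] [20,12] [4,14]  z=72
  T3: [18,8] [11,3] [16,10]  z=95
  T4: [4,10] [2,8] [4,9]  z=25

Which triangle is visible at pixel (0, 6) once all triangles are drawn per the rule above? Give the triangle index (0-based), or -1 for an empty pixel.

T0:
  2·area = 80
  edge (0, 4)→(8, 0): d=(8,-4) top-left  bias=+0
  edge (8, 0)→(0, 14): d=(-8,14) right/bottom  bias=-1
  edge (0, 14)→(0, 4): d=(0,-10) top-left  bias=+0
    (3,0)@(7, 1): e=[4,6,70] → █
    (4,0)@(9, 1): e=[12,-22,90] → ·
    (1,1)@(3, 3): e=[4,46,30] → █
    (2,1)@(5, 3): e=[12,18,50] → █
    (3,1)@(7, 3): e=[20,-10,70] → ·
    (0,2)@(1, 5): e=[12,58,10] → █
    (3,2)@(7, 5): e=[36,-26,70] → ·
    (0,3)@(1, 7): e=[28,42,10] → █
    (2,3)@(5, 7): e=[44,-14,50] → ·
    (0,4)@(1, 9): e=[44,26,10] → █
    (1,4)@(3, 9): e=[52,-2,30] → ·
    (0,5)@(1, 11): e=[60,10,10] → █
  covered (10 px):
    · · · █ · · · · · · ·
    · █ █ · · · · · · · ·
    █ █ █ · · · · · · · ·
    █ █ · · · · · · · · ·
    █ · · · · · · · · · ·
    █ · · · · · · · · · ·
    · · · · · · · · · · ·
    · · · · · · · · · · ·
T1:
  2·area = 80
  edge (8, 0)→(8, 10): d=(0,10) right/bottom  bias=-1
  edge (8, 10)→(0, 14): d=(-8,4) right/bottom  bias=-1
  edge (0, 14)→(8, 0): d=(8,-14) top-left  bias=+0
    (3,1)@(7, 3): e=[10,60,10] → █
    (4,1)@(9, 3): e=[-10,52,38] → ·
    (3,2)@(7, 5): e=[10,44,26] → █
    (4,2)@(9, 5): e=[-10,36,54] → ·
    (2,3)@(5, 7): e=[30,36,14] → █
    (4,3)@(9, 7): e=[-10,20,70] → ·
    (1,4)@(3, 9): e=[50,28,2] → █
    (4,4)@(9, 9): e=[-10,4,86] → ·
    (1,5)@(3, 11): e=[50,12,18] → █
    (3,5)@(7, 11): e=[10,-4,74] → ·
    (0,6)@(1, 13): e=[70,4,6] → █
    (1,6)@(3, 13): e=[50,-4,34] → ·
  covered (10 px):
    · · · · · · · · · · ·
    · · · █ · · · · · · ·
    · · · █ · · · · · · ·
    · · █ █ · · · · · · ·
    · █ █ █ · · · · · · ·
    · █ █ · · · · · · · ·
    █ · · · · · · · · · ·
    · · · · · · · · · · ·
T2:
  2·area = 114
  edge (3, 7)→(20, 12): d=(17,5) right/bottom  bias=-1
  edge (20, 12)→(4, 14): d=(-16,2) right/bottom  bias=-1
  edge (4, 14)→(3, 7): d=(-1,-7) top-left  bias=+0
    (1,3)@(3, 7): e=[0,114,0] → ·  [on edge]
    (2,4)@(5, 9): e=[24,78,12] → █
    (3,4)@(7, 9): e=[14,74,26] → █
    (4,4)@(9, 9): e=[4,70,40] → █
    (5,4)@(11, 9): e=[-6,66,54] → ·
    (2,5)@(5, 11): e=[58,46,10] → █
    (5,5)@(11, 11): e=[28,34,52] → █
    (6,5)@(13, 11): e=[18,30,66] → █
    (7,5)@(15, 11): e=[8,26,80] → █
    (8,5)@(17, 11): e=[-2,22,94] → ·
    (2,6)@(5, 13): e=[92,14,8] → █
    (6,6)@(13, 13): e=[52,-2,64] → ·
  covered (13 px):
    · · · · · · · · · · ·
    · · · · · · · · · · ·
    · · · · · · · · · · ·
    · · · · · · · · · · ·
    · · █ █ █ · · · · · ·
    · · █ █ █ █ █ █ · · ·
    · · █ █ █ █ · · · · ·
    · · · · · · · · · · ·
T3:
  2·area = 24  (B↔C swapped to make it positive)
  edge (18, 8)→(16, 10): d=(-2,2) right/bottom  bias=-1
  edge (16, 10)→(11, 3): d=(-5,-7) top-left  bias=+0
  edge (11, 3)→(18, 8): d=(7,5) right/bottom  bias=-1
    (5,1)@(11, 3): e=[24,0,0] → ·  [on edge]
    (6,2)@(13, 5): e=[16,4,4] → █
    (7,2)@(15, 5): e=[12,18,-6] → ·
    (10,2)@(21, 5): e=[0,60,-36] → ·  [on edge]
    (6,3)@(13, 7): e=[12,-6,18] → ·
    (7,3)@(15, 7): e=[8,8,8] → █
    (8,3)@(17, 7): e=[4,22,-2] → ·
    (9,3)@(19, 7): e=[0,36,-12] → ·  [on edge]
    (7,4)@(15, 9): e=[4,-2,22] → ·
    (8,4)@(17, 9): e=[0,12,12] → ·  [on edge]
    (7,5)@(15, 11): e=[0,-12,36] → ·  [on edge]
    (6,6)@(13, 13): e=[0,-36,60] → ·  [on edge]
    (5,7)@(11, 15): e=[0,-60,84] → ·  [on edge]
  covered (2 px):
    · · · · · · · · · · ·
    · · · · · · · · · · ·
    · · · · · · █ · · · ·
    · · · · · · · █ · · ·
    · · · · · · · · · · ·
    · · · · · · · · · · ·
    · · · · · · · · · · ·
    · · · · · · · · · · ·
T4:
  2·area = 2
  edge (4, 10)→(2, 8): d=(-2,-2) top-left  bias=+0
  edge (2, 8)→(4, 9): d=(2,1) right/bottom  bias=-1
  edge (4, 9)→(4, 10): d=(0,1) right/bottom  bias=-1
    (0,3)@(1, 7): e=[0,-1,3] → ·  [on edge]
    (1,4)@(3, 9): e=[0,1,1] → █  [on edge]
    (2,4)@(5, 9): e=[4,-1,-1] → ·
    (1,5)@(3, 11): e=[-4,5,1] → ·
    (2,5)@(5, 11): e=[0,3,-1] → ·  [on edge]
    (3,6)@(7, 13): e=[0,5,-3] → ·  [on edge]
    (4,7)@(9, 15): e=[0,7,-5] → ·  [on edge]
  covered (1 px):
    · · · · · · · · · · ·
    · · · · · · · · · · ·
    · · · · · · · · · · ·
    · · · · · · · · · · ·
    · █ · · · · · · · · ·
    · · · · · · · · · · ·
    · · · · · · · · · · ·
    · · · · · · · · · · ·

Z-buffer (winner per pixel, '.' = empty):
  . . . 0 . . . . . . .
  . 0 0 1 . . . . . . .
  0 0 0 1 . . 3 . . . .
  0 0 1 1 . . . 3 . . .
  0 4 1 1 2 . . . . . .
  0 1 1 2 2 2 2 2 . . .
  1 . 2 2 2 2 . . . . .
  . . . . . . . . . . .

Result: 1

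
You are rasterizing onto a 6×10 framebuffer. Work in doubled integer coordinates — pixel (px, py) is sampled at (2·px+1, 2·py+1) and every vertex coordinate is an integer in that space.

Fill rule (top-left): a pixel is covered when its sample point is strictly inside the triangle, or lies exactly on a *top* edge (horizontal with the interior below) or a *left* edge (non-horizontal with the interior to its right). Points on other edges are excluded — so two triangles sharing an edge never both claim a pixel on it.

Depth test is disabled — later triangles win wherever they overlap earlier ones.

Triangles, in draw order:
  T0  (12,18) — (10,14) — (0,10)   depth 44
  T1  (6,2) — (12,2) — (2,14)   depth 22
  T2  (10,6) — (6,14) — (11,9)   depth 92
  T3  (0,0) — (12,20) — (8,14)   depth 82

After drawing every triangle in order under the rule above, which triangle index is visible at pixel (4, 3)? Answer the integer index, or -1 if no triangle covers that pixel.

T0:
  2·area = 32  (B↔C swapped to make it positive)
  edge (12, 18)→(0, 10): d=(-12,-8) top-left  bias=+0
  edge (0, 10)→(10, 14): d=(10,4) right/bottom  bias=-1
  edge (10, 14)→(12, 18): d=(2,4) right/bottom  bias=-1
    (2,6)@(5, 13): e=[4,10,18] → █
    (3,6)@(7, 13): e=[20,2,10] → █
    (4,6)@(9, 13): e=[36,-6,2] → ·
    (2,7)@(5, 15): e=[-20,30,22] → ·
    (3,7)@(7, 15): e=[-4,22,14] → ·
    (4,7)@(9, 15): e=[12,14,6] → █
    (5,7)@(11, 15): e=[28,6,-2] → ·
    (4,8)@(9, 17): e=[-12,34,10] → ·
    (5,8)@(11, 17): e=[4,26,2] → █
    (5,9)@(11, 19): e=[-20,46,6] → ·
  covered (4 px):
    · · · · · ·
    · · · · · ·
    · · · · · ·
    · · · · · ·
    · · · · · ·
    · · · · · ·
    · · █ █ · ·
    · · · · █ ·
    · · · · · █
    · · · · · ·
T1:
  2·area = 72
  edge (6, 2)→(12, 2): d=(6,0) top-left  bias=+0
  edge (12, 2)→(2, 14): d=(-10,12) right/bottom  bias=-1
  edge (2, 14)→(6, 2): d=(4,-12) top-left  bias=+0
    (3,1)@(7, 3): e=[6,50,16] → █
    (4,1)@(9, 3): e=[6,26,40] → █
    (5,1)@(11, 3): e=[6,2,64] → █
    (2,2)@(5, 5): e=[18,54,0] → █  [on edge]
    (5,2)@(11, 5): e=[18,-18,72] → ·
    (2,3)@(5, 7): e=[30,34,8] → █
    (4,3)@(9, 7): e=[30,-14,56] → ·
    (2,4)@(5, 9): e=[42,14,16] → █
    (3,4)@(7, 9): e=[42,-10,40] → ·
    (1,5)@(3, 11): e=[54,18,0] → █  [on edge]
    (2,5)@(5, 11): e=[54,-6,24] → ·
    (1,6)@(3, 13): e=[66,-2,8] → ·
    (0,8)@(1, 17): e=[90,-18,0] → ·  [on edge]
  covered (10 px):
    · · · · · ·
    · · · █ █ █
    · · █ █ █ ·
    · · █ █ · ·
    · · █ · · ·
    · █ · · · ·
    · · · · · ·
    · · · · · ·
    · · · · · ·
    · · · · · ·
T2:
  2·area = 20  (B↔C swapped to make it positive)
  edge (10, 6)→(11, 9): d=(1,3) right/bottom  bias=-1
  edge (11, 9)→(6, 14): d=(-5,5) right/bottom  bias=-1
  edge (6, 14)→(10, 6): d=(4,-8) top-left  bias=+0
    (4,1)@(9, 3): e=[0,40,-20] → ·  [on edge]
    (4,4)@(9, 9): e=[6,10,4] → █
    (5,4)@(11, 9): e=[0,0,20] → ·  [on edge]
    (4,5)@(9, 11): e=[8,0,12] → ·  [on edge]
    (3,6)@(7, 13): e=[16,0,4] → ·  [on edge]
    (2,7)@(5, 15): e=[24,0,-4] → ·  [on edge]
    (1,8)@(3, 17): e=[32,0,-12] → ·  [on edge]
    (0,9)@(1, 19): e=[40,0,-20] → ·  [on edge]
  covered (1 px):
    · · · · · ·
    · · · · · ·
    · · · · · ·
    · · · · · ·
    · · · · █ ·
    · · · · · ·
    · · · · · ·
    · · · · · ·
    · · · · · ·
    · · · · · ·
T3:
  2·area = 8
  edge (0, 0)→(12, 20): d=(12,20) right/bottom  bias=-1
  edge (12, 20)→(8, 14): d=(-4,-6) top-left  bias=+0
  edge (8, 14)→(0, 0): d=(-8,-14) top-left  bias=+0
    (1,2)@(3, 5): e=[0,6,2] → ·  [on edge]
    (4,7)@(9, 15): e=[0,2,6] → ·  [on edge]
  covered (0 px):
    · · · · · ·
    · · · · · ·
    · · · · · ·
    · · · · · ·
    · · · · · ·
    · · · · · ·
    · · · · · ·
    · · · · · ·
    · · · · · ·
    · · · · · ·

Z-buffer (winner per pixel, '.' = empty):
  . . . . . .
  . . . 1 1 1
  . . 1 1 1 .
  . . 1 1 . .
  . . 1 . 2 .
  . 1 . . . .
  . . 0 0 . .
  . . . . 0 .
  . . . . . 0
  . . . . . .

Result: -1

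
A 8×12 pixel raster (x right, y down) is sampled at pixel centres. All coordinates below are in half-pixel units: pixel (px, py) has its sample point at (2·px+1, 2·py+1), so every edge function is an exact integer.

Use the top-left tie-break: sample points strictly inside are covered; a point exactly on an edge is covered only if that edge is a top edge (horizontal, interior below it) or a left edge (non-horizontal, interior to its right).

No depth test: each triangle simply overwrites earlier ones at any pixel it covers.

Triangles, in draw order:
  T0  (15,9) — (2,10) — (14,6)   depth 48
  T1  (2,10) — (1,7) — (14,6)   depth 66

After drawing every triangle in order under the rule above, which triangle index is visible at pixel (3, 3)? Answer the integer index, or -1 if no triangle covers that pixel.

T0:
  2·area = 40
  edge (15, 9)→(2, 10): d=(-13,1) right/bottom  bias=-1
  edge (2, 10)→(14, 6): d=(12,-4) top-left  bias=+0
  edge (14, 6)→(15, 9): d=(1,3) right/bottom  bias=-1
    (6,1)@(13, 3): e=[80,-40,0] → .  [on edge]
    (5,3)@(11, 7): e=[30,0,10] → X  [on edge]
    (6,3)@(13, 7): e=[28,8,4] → X
    (7,3)@(15, 7): e=[26,16,-2] → .
    (2,4)@(5, 9): e=[10,0,30] → X  [on edge]
    (3,4)@(7, 9): e=[8,8,24] → X
    (4,4)@(9, 9): e=[6,16,18] → X
    (7,4)@(15, 9): e=[0,40,0] → .  [on edge]
    (2,5)@(5, 11): e=[-16,24,32] → .
    (3,5)@(7, 11): e=[-18,32,26] → .
    (4,5)@(9, 11): e=[-20,40,20] → .
    (5,5)@(11, 11): e=[-22,48,14] → .
  covered (7 px):
    . . . . . . . .
    . . . . . . . .
    . . . . . . . .
    . . . . . X X .
    . . X X X X X .
    . . . . . . . .
    . . . . . . . .
    . . . . . . . .
    . . . . . . . .
    . . . . . . . .
    . . . . . . . .
    . . . . . . . .
T1:
  2·area = 40
  edge (2, 10)→(1, 7): d=(-1,-3) top-left  bias=+0
  edge (1, 7)→(14, 6): d=(13,-1) top-left  bias=+0
  edge (14, 6)→(2, 10): d=(-12,4) right/bottom  bias=-1
    (0,3)@(1, 7): e=[0,0,40] → X  [on edge]
    (1,3)@(3, 7): e=[6,2,32] → X
    (2,3)@(5, 7): e=[12,4,24] → X
    (3,3)@(7, 7): e=[18,6,16] → X
    (4,3)@(9, 7): e=[24,8,8] → X
    (5,3)@(11, 7): e=[30,10,0] → .  [on edge]
    (0,4)@(1, 9): e=[-2,26,16] → .
    (1,4)@(3, 9): e=[4,28,8] → X
    (2,4)@(5, 9): e=[10,30,0] → .  [on edge]
    (3,4)@(7, 9): e=[16,32,-8] → .
    (4,4)@(9, 9): e=[22,34,-16] → .
    (1,5)@(3, 11): e=[2,54,-16] → .
    (1,6)@(3, 13): e=[0,80,-40] → .  [on edge]
    (2,9)@(5, 19): e=[0,160,-120] → .  [on edge]
  covered (6 px):
    . . . . . . . .
    . . . . . . . .
    . . . . . . . .
    X X X X X . . .
    . X . . . . . .
    . . . . . . . .
    . . . . . . . .
    . . . . . . . .
    . . . . . . . .
    . . . . . . . .
    . . . . . . . .
    . . . . . . . .

Z-buffer (winner per pixel, '.' = empty):
  . . . . . . . .
  . . . . . . . .
  . . . . . . . .
  1 1 1 1 1 0 0 .
  . 1 0 0 0 0 0 .
  . . . . . . . .
  . . . . . . . .
  . . . . . . . .
  . . . . . . . .
  . . . . . . . .
  . . . . . . . .
  . . . . . . . .

Answer: 1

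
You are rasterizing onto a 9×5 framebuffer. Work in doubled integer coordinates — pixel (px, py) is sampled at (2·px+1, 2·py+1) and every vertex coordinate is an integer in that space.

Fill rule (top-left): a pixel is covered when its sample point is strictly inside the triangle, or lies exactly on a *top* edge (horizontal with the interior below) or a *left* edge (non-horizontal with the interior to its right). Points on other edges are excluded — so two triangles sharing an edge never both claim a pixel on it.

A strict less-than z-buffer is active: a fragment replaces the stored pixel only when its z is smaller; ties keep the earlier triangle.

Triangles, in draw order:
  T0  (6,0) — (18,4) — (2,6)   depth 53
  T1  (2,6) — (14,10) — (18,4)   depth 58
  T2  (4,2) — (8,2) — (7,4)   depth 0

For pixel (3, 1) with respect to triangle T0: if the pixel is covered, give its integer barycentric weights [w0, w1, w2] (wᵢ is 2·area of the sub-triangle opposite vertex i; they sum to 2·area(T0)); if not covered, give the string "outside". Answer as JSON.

T0:
  2·area = 88
  edge (6, 0)→(18, 4): d=(12,4) right/bottom  bias=-1
  edge (18, 4)→(2, 6): d=(-16,2) right/bottom  bias=-1
  edge (2, 6)→(6, 0): d=(4,-6) top-left  bias=+0
    (3,0)@(7, 1): e=[8,70,10] → #
    (4,0)@(9, 1): e=[0,66,22] → ·  [on edge]
    (2,1)@(5, 3): e=[40,42,6] → #
    (4,1)@(9, 3): e=[24,34,30] → #
    (5,1)@(11, 3): e=[16,30,42] → #
    (6,1)@(13, 3): e=[8,26,54] → #
    (7,1)@(15, 3): e=[0,22,66] → ·  [on edge]
    (1,2)@(3, 5): e=[72,14,2] → #
    (5,2)@(11, 5): e=[40,-2,50] → ·
    (6,2)@(13, 5): e=[32,-6,62] → ·
    (1,3)@(3, 7): e=[96,-18,10] → ·
    (2,3)@(5, 7): e=[88,-22,22] → ·
  covered (10 px):
    · · · # · · · · ·
    · · # # # # # · ·
    · # # # # · · · ·
    · · · · · · · · ·
    · · · · · · · · ·
T1:
  2·area = 88  (B↔C swapped to make it positive)
  edge (2, 6)→(18, 4): d=(16,-2) top-left  bias=+0
  edge (18, 4)→(14, 10): d=(-4,6) right/bottom  bias=-1
  edge (14, 10)→(2, 6): d=(-12,-4) top-left  bias=+0
    (5,2)@(11, 5): e=[2,38,48] → #
    (6,2)@(13, 5): e=[6,26,56] → #
    (7,2)@(15, 5): e=[10,14,64] → #
    (8,2)@(17, 5): e=[14,2,72] → #
    (2,3)@(5, 7): e=[22,66,0] → #  [on edge]
    (3,3)@(7, 7): e=[26,54,8] → #
    (4,3)@(9, 7): e=[30,42,16] → #
    (8,3)@(17, 7): e=[46,-6,48] → ·
    (2,4)@(5, 9): e=[54,58,-24] → ·
    (3,4)@(7, 9): e=[58,46,-16] → ·
    (4,4)@(9, 9): e=[62,34,-8] → ·
    (5,4)@(11, 9): e=[66,22,0] → #  [on edge]
  covered (12 px):
    · · · · · · · · ·
    · · · · · · · · ·
    · · · · · # # # #
    · · # # # # # # ·
    · · · · · # # · ·
T2:
  2·area = 8
  edge (4, 2)→(8, 2): d=(4,0) top-left  bias=+0
  edge (8, 2)→(7, 4): d=(-1,2) right/bottom  bias=-1
  edge (7, 4)→(4, 2): d=(-3,-2) top-left  bias=+0
    (3,1)@(7, 3): e=[4,1,3] → #
    (4,1)@(9, 3): e=[4,-3,7] → ·
    (3,2)@(7, 5): e=[12,-1,-3] → ·
  covered (1 px):
    · · · · · · · · ·
    · · · # · · · · ·
    · · · · · · · · ·
    · · · · · · · · ·
    · · · · · · · · ·

Answer: [38,18,32]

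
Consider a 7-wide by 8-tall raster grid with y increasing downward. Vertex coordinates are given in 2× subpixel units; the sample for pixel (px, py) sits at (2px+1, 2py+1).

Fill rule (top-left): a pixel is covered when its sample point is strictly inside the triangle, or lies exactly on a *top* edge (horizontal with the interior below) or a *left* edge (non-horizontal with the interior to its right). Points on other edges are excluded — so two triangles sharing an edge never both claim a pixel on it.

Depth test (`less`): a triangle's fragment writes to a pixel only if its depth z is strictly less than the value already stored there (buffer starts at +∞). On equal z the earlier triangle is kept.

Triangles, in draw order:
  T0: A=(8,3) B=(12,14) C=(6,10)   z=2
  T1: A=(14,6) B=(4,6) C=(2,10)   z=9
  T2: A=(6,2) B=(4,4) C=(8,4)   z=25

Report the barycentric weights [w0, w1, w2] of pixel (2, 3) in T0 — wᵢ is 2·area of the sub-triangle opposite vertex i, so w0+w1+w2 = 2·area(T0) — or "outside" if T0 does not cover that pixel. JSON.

T0:
  2·area = 50
  edge (8, 3)→(12, 14): d=(4,11) right/bottom  bias=-1
  edge (12, 14)→(6, 10): d=(-6,-4) top-left  bias=+0
  edge (6, 10)→(8, 3): d=(2,-7) top-left  bias=+0
    (3,3)@(7, 7): e=[27,22,1] → X
    (4,3)@(9, 7): e=[5,30,15] → X
    (5,3)@(11, 7): e=[-17,38,29] → .
    (3,4)@(7, 9): e=[35,10,5] → X
    (5,4)@(11, 9): e=[-9,26,33] → .
    (3,5)@(7, 11): e=[43,-2,9] → .
    (4,5)@(9, 11): e=[21,6,23] → X
    (5,5)@(11, 11): e=[-1,14,37] → .
    (4,6)@(9, 13): e=[29,-6,27] → .
    (5,6)@(11, 13): e=[7,2,41] → X
    (6,6)@(13, 13): e=[-15,10,55] → .
    (5,7)@(11, 15): e=[15,-10,45] → .
  covered (6 px):
    . . . . . . .
    . . . . . . .
    . . . . . . .
    . . . X X . .
    . . . X X . .
    . . . . X . .
    . . . . . X .
    . . . . . . .
T1:
  2·area = 40  (B↔C swapped to make it positive)
  edge (14, 6)→(2, 10): d=(-12,4) right/bottom  bias=-1
  edge (2, 10)→(4, 6): d=(2,-4) top-left  bias=+0
  edge (4, 6)→(14, 6): d=(10,0) top-left  bias=+0
    (2,3)@(5, 7): e=[24,6,10] → X
    (3,3)@(7, 7): e=[16,14,10] → X
    (4,3)@(9, 7): e=[8,22,10] → X
    (5,3)@(11, 7): e=[0,30,10] → .  [on edge]
    (1,4)@(3, 9): e=[8,2,30] → X
    (2,4)@(5, 9): e=[0,10,30] → .  [on edge]
    (3,4)@(7, 9): e=[-8,18,30] → .
    (4,4)@(9, 9): e=[-16,26,30] → .
    (1,5)@(3, 11): e=[-16,6,50] → .
  covered (4 px):
    . . . . . . .
    . . . . . . .
    . . . . . . .
    . . X X X . .
    . X . . . . .
    . . . . . . .
    . . . . . . .
    . . . . . . .
T2:
  2·area = 8  (B↔C swapped to make it positive)
  edge (6, 2)→(8, 4): d=(2,2) right/bottom  bias=-1
  edge (8, 4)→(4, 4): d=(-4,0) right/bottom  bias=-1
  edge (4, 4)→(6, 2): d=(2,-2) top-left  bias=+0
    (2,0)@(5, 1): e=[0,12,-4] → .  [on edge]
    (3,0)@(7, 1): e=[-4,12,0] → .  [on edge]
    (2,1)@(5, 3): e=[4,4,0] → X  [on edge]
    (3,1)@(7, 3): e=[0,4,4] → .  [on edge]
    (1,2)@(3, 5): e=[12,-4,0] → .  [on edge]
    (2,2)@(5, 5): e=[8,-4,4] → .
    (4,2)@(9, 5): e=[0,-4,12] → .  [on edge]
    (0,3)@(1, 7): e=[20,-12,0] → .  [on edge]
    (5,3)@(11, 7): e=[0,-12,20] → .  [on edge]
    (6,4)@(13, 9): e=[0,-20,28] → .  [on edge]
  covered (1 px):
    . . . . . . .
    . . X . . . .
    . . . . . . .
    . . . . . . .
    . . . . . . .
    . . . . . . .
    . . . . . . .
    . . . . . . .

Result: "outside"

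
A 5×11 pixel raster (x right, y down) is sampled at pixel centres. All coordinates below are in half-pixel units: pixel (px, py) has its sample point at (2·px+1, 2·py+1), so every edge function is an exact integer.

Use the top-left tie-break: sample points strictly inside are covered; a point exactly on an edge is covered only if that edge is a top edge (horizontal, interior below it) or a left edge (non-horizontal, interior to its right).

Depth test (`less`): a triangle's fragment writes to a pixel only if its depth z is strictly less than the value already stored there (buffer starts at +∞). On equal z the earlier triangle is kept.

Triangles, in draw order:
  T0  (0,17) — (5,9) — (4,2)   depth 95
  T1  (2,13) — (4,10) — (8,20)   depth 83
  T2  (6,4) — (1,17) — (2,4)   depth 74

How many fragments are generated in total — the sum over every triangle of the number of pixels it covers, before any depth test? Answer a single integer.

T0:
  2·area = 43  (B↔C swapped to make it positive)
  edge (0, 17)→(4, 2): d=(4,-15) top-left  bias=+0
  edge (4, 2)→(5, 9): d=(1,7) right/bottom  bias=-1
  edge (5, 9)→(0, 17): d=(-5,8) right/bottom  bias=-1
    (1,3)@(3, 7): e=[5,12,26] → █
    (2,3)@(5, 7): e=[35,-2,10] → ·
    (1,4)@(3, 9): e=[13,14,16] → █
    (2,4)@(5, 9): e=[43,0,0] → ·  [on edge]
    (1,5)@(3, 11): e=[21,16,6] → █
    (2,5)@(5, 11): e=[51,2,-10] → ·
    (1,6)@(3, 13): e=[29,18,-4] → ·
    (0,7)@(1, 15): e=[7,34,2] → █
    (1,7)@(3, 15): e=[37,20,-14] → ·
    (0,8)@(1, 17): e=[15,36,-8] → ·
  covered (4 px):
    · · · · ·
    · · · · ·
    · · · · ·
    · █ · · ·
    · █ · · ·
    · █ · · ·
    · · · · ·
    █ · · · ·
    · · · · ·
    · · · · ·
    · · · · ·
T1:
  2·area = 32
  edge (2, 13)→(4, 10): d=(2,-3) top-left  bias=+0
  edge (4, 10)→(8, 20): d=(4,10) right/bottom  bias=-1
  edge (8, 20)→(2, 13): d=(-6,-7) top-left  bias=+0
    (1,6)@(3, 13): e=[3,22,7] → █
    (2,6)@(5, 13): e=[9,2,21] → █
    (3,6)@(7, 13): e=[15,-18,35] → ·
    (1,7)@(3, 15): e=[7,30,-5] → ·
    (2,7)@(5, 15): e=[13,10,9] → █
    (3,7)@(7, 15): e=[19,-10,23] → ·
    (2,8)@(5, 17): e=[17,18,-3] → ·
  covered (3 px):
    · · · · ·
    · · · · ·
    · · · · ·
    · · · · ·
    · · · · ·
    · · · · ·
    · █ █ · ·
    · · █ · ·
    · · · · ·
    · · · · ·
    · · · · ·
T2:
  2·area = 52
  edge (6, 4)→(1, 17): d=(-5,13) right/bottom  bias=-1
  edge (1, 17)→(2, 4): d=(1,-13) top-left  bias=+0
  edge (2, 4)→(6, 4): d=(4,0) top-left  bias=+0
    (1,2)@(3, 5): e=[34,14,4] → █
    (2,2)@(5, 5): e=[8,40,4] → █
    (3,2)@(7, 5): e=[-18,66,4] → ·
    (1,3)@(3, 7): e=[24,16,12] → █
    (2,3)@(5, 7): e=[-2,42,12] → ·
    (1,4)@(3, 9): e=[14,18,20] → █
    (2,4)@(5, 9): e=[-12,44,20] → ·
    (1,5)@(3, 11): e=[4,20,28] → █
    (2,5)@(5, 11): e=[-22,46,28] → ·
    (1,6)@(3, 13): e=[-6,22,36] → ·
    (0,8)@(1, 17): e=[0,0,52] → ·  [on edge]
  covered (5 px):
    · · · · ·
    · · · · ·
    · █ █ · ·
    · █ · · ·
    · █ · · ·
    · █ · · ·
    · · · · ·
    · · · · ·
    · · · · ·
    · · · · ·
    · · · · ·

Final: 12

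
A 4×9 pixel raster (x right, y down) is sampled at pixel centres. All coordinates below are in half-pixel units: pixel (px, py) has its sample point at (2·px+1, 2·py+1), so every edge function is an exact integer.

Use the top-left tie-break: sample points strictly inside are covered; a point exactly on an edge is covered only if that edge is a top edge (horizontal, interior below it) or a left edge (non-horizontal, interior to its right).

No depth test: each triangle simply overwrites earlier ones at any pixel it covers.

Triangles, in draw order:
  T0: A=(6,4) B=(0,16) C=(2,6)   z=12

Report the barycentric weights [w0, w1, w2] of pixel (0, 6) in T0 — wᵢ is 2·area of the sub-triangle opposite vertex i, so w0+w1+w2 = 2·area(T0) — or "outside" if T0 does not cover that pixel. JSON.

T0:
  2·area = 36
  edge (6, 4)→(0, 16): d=(-6,12) right/bottom  bias=-1
  edge (0, 16)→(2, 6): d=(2,-10) top-left  bias=+0
  edge (2, 6)→(6, 4): d=(4,-2) top-left  bias=+0
    (1,0)@(3, 1): e=[54,0,-18] → ·  [on edge]
    (2,2)@(5, 5): e=[6,28,2] → #
    (3,2)@(7, 5): e=[-18,48,6] → ·
    (1,3)@(3, 7): e=[18,12,6] → #
    (2,3)@(5, 7): e=[-6,32,10] → ·
    (1,4)@(3, 9): e=[6,16,14] → #
    (2,4)@(5, 9): e=[-18,36,18] → ·
    (0,5)@(1, 11): e=[18,0,18] → #  [on edge]
    (1,5)@(3, 11): e=[-6,20,22] → ·
    (0,6)@(1, 13): e=[6,4,26] → #
    (1,6)@(3, 13): e=[-18,24,30] → ·
    (0,7)@(1, 15): e=[-6,8,34] → ·
  covered (5 px):
    · · · ·
    · · · ·
    · · # ·
    · # · ·
    · # · ·
    # · · ·
    # · · ·
    · · · ·
    · · · ·

Result: [4,26,6]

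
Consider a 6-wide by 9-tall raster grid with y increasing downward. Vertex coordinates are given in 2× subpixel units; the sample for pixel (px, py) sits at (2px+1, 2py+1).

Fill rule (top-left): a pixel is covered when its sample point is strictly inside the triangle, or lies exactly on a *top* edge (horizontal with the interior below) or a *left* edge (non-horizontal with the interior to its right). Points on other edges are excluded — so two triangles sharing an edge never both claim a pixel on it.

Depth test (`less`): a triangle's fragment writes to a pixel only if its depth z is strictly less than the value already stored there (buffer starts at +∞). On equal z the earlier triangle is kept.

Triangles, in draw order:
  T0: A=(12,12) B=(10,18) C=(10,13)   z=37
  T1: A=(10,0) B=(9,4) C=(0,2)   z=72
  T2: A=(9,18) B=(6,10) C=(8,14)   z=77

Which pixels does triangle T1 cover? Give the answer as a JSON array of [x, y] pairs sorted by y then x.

T0:
  2·area = 10
  edge (12, 12)→(10, 18): d=(-2,6) right/bottom  bias=-1
  edge (10, 18)→(10, 13): d=(0,-5) top-left  bias=+0
  edge (10, 13)→(12, 12): d=(2,-1) top-left  bias=+0
    (5,6)@(11, 13): e=[4,5,1] → X
    (5,7)@(11, 15): e=[0,5,5] → .  [on edge]
  covered (1 px):
    . . . . . .
    . . . . . .
    . . . . . .
    . . . . . .
    . . . . . .
    . . . . . .
    . . . . . X
    . . . . . .
    . . . . . .
T1:
  2·area = 38
  edge (10, 0)→(9, 4): d=(-1,4) right/bottom  bias=-1
  edge (9, 4)→(0, 2): d=(-9,-2) top-left  bias=+0
  edge (0, 2)→(10, 0): d=(10,-2) top-left  bias=+0
    (2,0)@(5, 1): e=[19,19,0] → X  [on edge]
    (3,0)@(7, 1): e=[11,23,4] → X
    (4,0)@(9, 1): e=[3,27,8] → X
    (5,0)@(11, 1): e=[-5,31,12] → .
    (2,1)@(5, 3): e=[17,1,20] → X
    (5,1)@(11, 3): e=[-7,13,32] → .
    (2,2)@(5, 5): e=[15,-17,40] → .
    (3,2)@(7, 5): e=[7,-13,44] → .
    (4,2)@(9, 5): e=[-1,-9,48] → .
  covered (6 px):
    . . X X X .
    . . X X X .
    . . . . . .
    . . . . . .
    . . . . . .
    . . . . . .
    . . . . . .
    . . . . . .
    . . . . . .
T2:
  2·area = 4
  edge (9, 18)→(6, 10): d=(-3,-8) top-left  bias=+0
  edge (6, 10)→(8, 14): d=(2,4) right/bottom  bias=-1
  edge (8, 14)→(9, 18): d=(1,4) right/bottom  bias=-1
  covered (0 px):
    . . . . . .
    . . . . . .
    . . . . . .
    . . . . . .
    . . . . . .
    . . . . . .
    . . . . . .
    . . . . . .
    . . . . . .

Result: [[2,0],[3,0],[4,0],[2,1],[3,1],[4,1]]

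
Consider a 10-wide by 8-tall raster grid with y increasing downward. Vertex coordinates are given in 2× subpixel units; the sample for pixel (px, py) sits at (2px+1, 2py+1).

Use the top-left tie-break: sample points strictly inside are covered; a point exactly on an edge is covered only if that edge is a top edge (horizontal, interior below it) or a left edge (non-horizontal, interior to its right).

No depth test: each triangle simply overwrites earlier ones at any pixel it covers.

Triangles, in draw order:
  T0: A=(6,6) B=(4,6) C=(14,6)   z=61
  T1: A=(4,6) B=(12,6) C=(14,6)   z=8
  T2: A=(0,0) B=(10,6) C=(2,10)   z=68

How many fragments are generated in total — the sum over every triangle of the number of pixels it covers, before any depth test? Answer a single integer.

T0:
  degenerate (2·area = 0) — covers nothing
T1:
  degenerate (2·area = 0) — covers nothing
T2:
  2·area = 88
  edge (0, 0)→(10, 6): d=(10,6) right/bottom  bias=-1
  edge (10, 6)→(2, 10): d=(-8,4) right/bottom  bias=-1
  edge (2, 10)→(0, 0): d=(-2,-10) top-left  bias=+0
    (0,0)@(1, 1): e=[4,76,8] → █
    (1,0)@(3, 1): e=[-8,68,28] → ·
    (0,1)@(1, 3): e=[24,60,4] → █
    (1,1)@(3, 3): e=[12,52,24] → █
    (2,1)@(5, 3): e=[0,44,44] → ·  [on edge]
    (0,2)@(1, 5): e=[44,44,0] → █  [on edge]
    (2,2)@(5, 5): e=[20,28,40] → █
    (3,2)@(7, 5): e=[8,20,60] → █
    (4,2)@(9, 5): e=[-4,12,80] → ·
    (0,3)@(1, 7): e=[64,28,-4] → ·
    (1,3)@(3, 7): e=[52,20,16] → █
    (4,3)@(9, 7): e=[16,-4,76] → ·
    (7,4)@(15, 9): e=[0,-44,132] → ·  [on edge]
    (1,7)@(3, 15): e=[132,-44,0] → ·  [on edge]
  covered (11 px):
    █ · · · · · · · · ·
    █ █ · · · · · · · ·
    █ █ █ █ · · · · · ·
    · █ █ █ · · · · · ·
    · █ · · · · · · · ·
    · · · · · · · · · ·
    · · · · · · · · · ·
    · · · · · · · · · ·

Result: 11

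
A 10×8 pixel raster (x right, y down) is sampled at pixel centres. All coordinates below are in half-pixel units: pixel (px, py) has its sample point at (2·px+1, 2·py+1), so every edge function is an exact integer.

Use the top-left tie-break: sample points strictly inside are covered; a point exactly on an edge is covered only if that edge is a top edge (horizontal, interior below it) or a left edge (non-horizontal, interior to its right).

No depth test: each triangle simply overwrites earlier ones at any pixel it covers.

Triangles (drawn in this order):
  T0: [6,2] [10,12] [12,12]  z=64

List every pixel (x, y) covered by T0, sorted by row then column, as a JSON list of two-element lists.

T0:
  2·area = 20  (B↔C swapped to make it positive)
  edge (6, 2)→(12, 12): d=(6,10) right/bottom  bias=-1
  edge (12, 12)→(10, 12): d=(-2,0) right/bottom  bias=-1
  edge (10, 12)→(6, 2): d=(-4,-10) top-left  bias=+0
    (4,3)@(9, 7): e=[0,10,10] → ·  [on edge]
    (4,4)@(9, 9): e=[12,6,2] → #
    (5,4)@(11, 9): e=[-8,6,22] → ·
    (4,5)@(9, 11): e=[24,2,-6] → ·
    (5,5)@(11, 11): e=[4,2,14] → #
    (6,5)@(13, 11): e=[-16,2,34] → ·
    (5,6)@(11, 13): e=[16,-2,6] → ·
  covered (2 px):
    · · · · · · · · · ·
    · · · · · · · · · ·
    · · · · · · · · · ·
    · · · · · · · · · ·
    · · · · # · · · · ·
    · · · · · # · · · ·
    · · · · · · · · · ·
    · · · · · · · · · ·

Answer: [[4,4],[5,5]]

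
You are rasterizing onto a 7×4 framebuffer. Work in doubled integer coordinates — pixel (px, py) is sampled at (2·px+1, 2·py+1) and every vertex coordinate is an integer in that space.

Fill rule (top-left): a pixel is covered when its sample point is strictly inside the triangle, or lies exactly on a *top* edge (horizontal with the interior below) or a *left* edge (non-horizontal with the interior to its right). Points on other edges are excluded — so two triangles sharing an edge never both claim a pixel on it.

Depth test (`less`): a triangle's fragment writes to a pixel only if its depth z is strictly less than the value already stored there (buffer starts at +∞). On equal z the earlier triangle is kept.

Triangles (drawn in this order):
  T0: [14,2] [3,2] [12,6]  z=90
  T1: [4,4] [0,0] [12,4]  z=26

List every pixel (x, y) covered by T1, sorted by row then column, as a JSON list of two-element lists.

T0:
  2·area = 44  (B↔C swapped to make it positive)
  edge (14, 2)→(12, 6): d=(-2,4) right/bottom  bias=-1
  edge (12, 6)→(3, 2): d=(-9,-4) top-left  bias=+0
  edge (3, 2)→(14, 2): d=(11,0) top-left  bias=+0
    (3,1)@(7, 3): e=[26,7,11] → X
    (4,1)@(9, 3): e=[18,15,11] → X
    (5,1)@(11, 3): e=[10,23,11] → X
    (6,1)@(13, 3): e=[2,31,11] → X
    (3,2)@(7, 5): e=[22,-11,33] → .
    (4,2)@(9, 5): e=[14,-3,33] → .
    (5,2)@(11, 5): e=[6,5,33] → X
    (6,2)@(13, 5): e=[-2,13,33] → .
    (5,3)@(11, 7): e=[2,-13,55] → .
  covered (5 px):
    . . . . . . .
    . . . X X X X
    . . . . . X .
    . . . . . . .
T1:
  2·area = 32
  edge (4, 4)→(0, 0): d=(-4,-4) top-left  bias=+0
  edge (0, 0)→(12, 4): d=(12,4) right/bottom  bias=-1
  edge (12, 4)→(4, 4): d=(-8,0) right/bottom  bias=-1
    (0,0)@(1, 1): e=[0,8,24] → X  [on edge]
    (1,0)@(3, 1): e=[8,0,24] → .  [on edge]
    (0,1)@(1, 3): e=[-8,32,8] → .
    (1,1)@(3, 3): e=[0,24,8] → X  [on edge]
    (2,1)@(5, 3): e=[8,16,8] → X
    (3,1)@(7, 3): e=[16,8,8] → X
    (4,1)@(9, 3): e=[24,0,8] → .  [on edge]
    (1,2)@(3, 5): e=[-8,48,-8] → .
    (2,2)@(5, 5): e=[0,40,-8] → .  [on edge]
    (3,2)@(7, 5): e=[8,32,-8] → .
    (3,3)@(7, 7): e=[0,56,-24] → .  [on edge]
  covered (4 px):
    X . . . . . .
    . X X X . . .
    . . . . . . .
    . . . . . . .

Final: [[0,0],[1,1],[2,1],[3,1]]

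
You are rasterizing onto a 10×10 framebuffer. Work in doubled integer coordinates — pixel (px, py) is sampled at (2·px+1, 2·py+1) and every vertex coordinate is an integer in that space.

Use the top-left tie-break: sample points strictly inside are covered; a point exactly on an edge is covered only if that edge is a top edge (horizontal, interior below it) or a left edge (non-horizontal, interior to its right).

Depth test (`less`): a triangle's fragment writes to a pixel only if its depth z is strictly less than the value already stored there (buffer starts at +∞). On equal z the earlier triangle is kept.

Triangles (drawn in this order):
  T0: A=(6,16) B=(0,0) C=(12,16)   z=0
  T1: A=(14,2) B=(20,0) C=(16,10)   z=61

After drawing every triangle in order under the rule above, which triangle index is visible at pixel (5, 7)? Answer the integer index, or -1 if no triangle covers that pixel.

T0:
  2·area = 96
  edge (6, 16)→(0, 0): d=(-6,-16) top-left  bias=+0
  edge (0, 0)→(12, 16): d=(12,16) right/bottom  bias=-1
  edge (12, 16)→(6, 16): d=(-6,0) right/bottom  bias=-1
    (1,2)@(3, 5): e=[18,12,66] → X
    (2,2)@(5, 5): e=[50,-20,66] → .
    (1,3)@(3, 7): e=[6,36,54] → X
    (2,3)@(5, 7): e=[38,4,54] → X
    (3,3)@(7, 7): e=[70,-28,54] → .
    (1,4)@(3, 9): e=[-6,60,42] → .
    (2,4)@(5, 9): e=[26,28,42] → X
    (3,4)@(7, 9): e=[58,-4,42] → .
    (2,5)@(5, 11): e=[14,52,30] → X
    (3,5)@(7, 11): e=[46,20,30] → X
    (4,5)@(9, 11): e=[78,-12,30] → .
    (2,6)@(5, 13): e=[2,76,18] → X
  covered (12 px):
    . . . . . . . . . .
    . . . . . . . . . .
    . X . . . . . . . .
    . X X . . . . . . .
    . . X . . . . . . .
    . . X X . . . . . .
    . . X X X . . . . .
    . . . X X X . . . .
    . . . . . . . . . .
    . . . . . . . . . .
T1:
  2·area = 52
  edge (14, 2)→(20, 0): d=(6,-2) top-left  bias=+0
  edge (20, 0)→(16, 10): d=(-4,10) right/bottom  bias=-1
  edge (16, 10)→(14, 2): d=(-2,-8) top-left  bias=+0
    (8,0)@(17, 1): e=[0,26,26] → X  [on edge]
    (9,0)@(19, 1): e=[4,6,42] → X
    (5,1)@(11, 3): e=[0,78,-26] → .  [on edge]
    (7,1)@(15, 3): e=[8,38,6] → X
    (9,1)@(19, 3): e=[16,-2,38] → .
    (2,2)@(5, 5): e=[0,130,-78] → .  [on edge]
    (7,2)@(15, 5): e=[20,30,2] → X
    (9,2)@(19, 5): e=[28,-10,34] → .
    (7,3)@(15, 7): e=[32,22,-2] → .
    (8,3)@(17, 7): e=[36,2,14] → X
    (9,3)@(19, 7): e=[40,-18,30] → .
    (8,4)@(17, 9): e=[48,-6,10] → .
  covered (7 px):
    . . . . . . . . X X
    . . . . . . . X X .
    . . . . . . . X X .
    . . . . . . . . X .
    . . . . . . . . . .
    . . . . . . . . . .
    . . . . . . . . . .
    . . . . . . . . . .
    . . . . . . . . . .
    . . . . . . . . . .

Z-buffer (winner per pixel, '.' = empty):
  . . . . . . . . 1 1
  . . . . . . . 1 1 .
  . 0 . . . . . 1 1 .
  . 0 0 . . . . . 1 .
  . . 0 . . . . . . .
  . . 0 0 . . . . . .
  . . 0 0 0 . . . . .
  . . . 0 0 0 . . . .
  . . . . . . . . . .
  . . . . . . . . . .

Result: 0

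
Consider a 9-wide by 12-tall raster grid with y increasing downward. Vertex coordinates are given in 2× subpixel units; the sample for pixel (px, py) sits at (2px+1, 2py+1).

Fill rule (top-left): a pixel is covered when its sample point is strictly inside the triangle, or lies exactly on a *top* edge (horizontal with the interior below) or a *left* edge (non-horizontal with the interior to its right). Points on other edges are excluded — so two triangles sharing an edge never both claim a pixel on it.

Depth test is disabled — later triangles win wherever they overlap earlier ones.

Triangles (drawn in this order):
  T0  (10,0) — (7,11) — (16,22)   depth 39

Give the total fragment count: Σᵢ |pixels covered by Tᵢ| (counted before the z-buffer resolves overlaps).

T0:
  2·area = 132  (B↔C swapped to make it positive)
  edge (10, 0)→(16, 22): d=(6,22) right/bottom  bias=-1
  edge (16, 22)→(7, 11): d=(-9,-11) top-left  bias=+0
  edge (7, 11)→(10, 0): d=(3,-11) top-left  bias=+0
    (4,2)@(9, 5): e=[52,76,4] → X
    (5,2)@(11, 5): e=[8,98,26] → X
    (6,2)@(13, 5): e=[-36,120,48] → .
    (4,3)@(9, 7): e=[64,58,10] → X
    (6,3)@(13, 7): e=[-24,102,54] → .
    (4,4)@(9, 9): e=[76,40,16] → X
    (6,4)@(13, 9): e=[-12,84,60] → .
    (3,5)@(7, 11): e=[132,0,0] → X  [on edge]
    (6,5)@(13, 11): e=[0,66,66] → .  [on edge]
    (3,6)@(7, 13): e=[144,-18,6] → .
    (4,6)@(9, 13): e=[100,4,28] → X
    (6,6)@(13, 13): e=[12,48,72] → X
  covered (16 px):
    . . . . . . . . .
    . . . . . . . . .
    . . . . X X . . .
    . . . . X X . . .
    . . . . X X . . .
    . . . X X X . . .
    . . . . X X X . .
    . . . . . X X . .
    . . . . . . X . .
    . . . . . . . X .
    . . . . . . . . .
    . . . . . . . . .

Result: 16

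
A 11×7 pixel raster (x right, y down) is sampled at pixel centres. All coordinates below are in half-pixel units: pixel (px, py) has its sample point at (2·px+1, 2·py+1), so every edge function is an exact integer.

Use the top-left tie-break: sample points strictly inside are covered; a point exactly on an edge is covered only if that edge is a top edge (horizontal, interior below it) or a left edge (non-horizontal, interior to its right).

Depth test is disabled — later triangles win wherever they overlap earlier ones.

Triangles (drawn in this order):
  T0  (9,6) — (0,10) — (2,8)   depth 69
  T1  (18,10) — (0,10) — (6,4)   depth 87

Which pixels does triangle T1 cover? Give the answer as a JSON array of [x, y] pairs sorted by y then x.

T0:
  2·area = 10
  edge (9, 6)→(0, 10): d=(-9,4) right/bottom  bias=-1
  edge (0, 10)→(2, 8): d=(2,-2) top-left  bias=+0
  edge (2, 8)→(9, 6): d=(7,-2) top-left  bias=+0
    (4,0)@(9, 1): e=[45,0,-35] → ·  [on edge]
    (3,1)@(7, 3): e=[35,0,-25] → ·  [on edge]
    (2,2)@(5, 5): e=[25,0,-15] → ·  [on edge]
    (1,3)@(3, 7): e=[15,0,-5] → ·  [on edge]
    (0,4)@(1, 9): e=[5,0,5] → █  [on edge]
    (1,4)@(3, 9): e=[-3,4,9] → ·
    (0,5)@(1, 11): e=[-13,4,19] → ·
  covered (1 px):
    · · · · · · · · · · ·
    · · · · · · · · · · ·
    · · · · · · · · · · ·
    · · · · · · · · · · ·
    █ · · · · · · · · · ·
    · · · · · · · · · · ·
    · · · · · · · · · · ·
T1:
  2·area = 108
  edge (18, 10)→(0, 10): d=(-18,0) right/bottom  bias=-1
  edge (0, 10)→(6, 4): d=(6,-6) top-left  bias=+0
  edge (6, 4)→(18, 10): d=(12,6) right/bottom  bias=-1
    (4,0)@(9, 1): e=[162,0,-54] → ·  [on edge]
    (3,1)@(7, 3): e=[126,0,-18] → ·  [on edge]
    (2,2)@(5, 5): e=[90,0,18] → █  [on edge]
    (3,2)@(7, 5): e=[90,12,6] → █
    (4,2)@(9, 5): e=[90,24,-6] → ·
    (1,3)@(3, 7): e=[54,0,54] → █  [on edge]
    (4,3)@(9, 7): e=[54,36,18] → █
    (5,3)@(11, 7): e=[54,48,6] → █
    (6,3)@(13, 7): e=[54,60,-6] → ·
    (0,4)@(1, 9): e=[18,0,90] → █  [on edge]
    (6,4)@(13, 9): e=[18,72,18] → █
    (7,4)@(15, 9): e=[18,84,6] → █
  covered (15 px):
    · · · · · · · · · · ·
    · · · · · · · · · · ·
    · · █ █ · · · · · · ·
    · █ █ █ █ █ · · · · ·
    █ █ █ █ █ █ █ █ · · ·
    · · · · · · · · · · ·
    · · · · · · · · · · ·

Answer: [[2,2],[3,2],[1,3],[2,3],[3,3],[4,3],[5,3],[0,4],[1,4],[2,4],[3,4],[4,4],[5,4],[6,4],[7,4]]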